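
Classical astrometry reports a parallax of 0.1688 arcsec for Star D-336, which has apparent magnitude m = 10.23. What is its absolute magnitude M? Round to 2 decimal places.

d = 1/p = 1/0.1688″ = 5.9242 pc.
m − M = 5 log₁₀(5.9242) − 5 = 3.8631 − 5 = -1.1369.
M = m − (m − M) = 10.23 − (-1.1369) = 11.37.

M = 11.37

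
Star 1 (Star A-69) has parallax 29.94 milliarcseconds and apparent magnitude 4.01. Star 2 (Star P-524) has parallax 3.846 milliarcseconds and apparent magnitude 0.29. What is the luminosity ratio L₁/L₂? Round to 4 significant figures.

d₁ = 1/p₁ = 1/0.02994″ = 33.4 pc; d₂ = 1/p₂ = 1/0.003846″ = 260.01 pc.
M₁ = m₁ − 5 log₁₀ d₁ + 5 = 4.01 − 7.6187 + 5 = 1.3913.
M₂ = 0.29 − 12.0750 + 5 = -6.7850.
L₁/L₂ = 10^(0.4(M₂ − M₁)) = 10^(0.4 × (-8.1763)) = 10^(-3.27052) = 0.00053639.

L₁/L₂ = 0.0005364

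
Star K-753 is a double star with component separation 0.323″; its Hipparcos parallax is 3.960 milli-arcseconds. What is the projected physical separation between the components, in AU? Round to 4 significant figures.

d = 1/p = 1/0.003960″ = 252.53 pc.
At distance d (pc), an angle of θ arcsec spans θ·d AU: s = 0.323 × 252.53 = 81.567 AU.

81.57 AU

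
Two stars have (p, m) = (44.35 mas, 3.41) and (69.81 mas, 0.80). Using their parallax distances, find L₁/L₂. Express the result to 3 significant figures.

L₁/L₂ = 0.224

d₁ = 1/p₁ = 1/0.04435″ = 22.548 pc; d₂ = 1/p₂ = 1/0.06981″ = 14.325 pc.
M₁ = m₁ − 5 log₁₀ d₁ + 5 = 3.41 − 6.7655 + 5 = 1.6445.
M₂ = 0.80 − 5.7805 + 5 = 0.0195.
L₁/L₂ = 10^(0.4(M₂ − M₁)) = 10^(0.4 × (-1.6250)) = 10^(-0.65000) = 0.22387.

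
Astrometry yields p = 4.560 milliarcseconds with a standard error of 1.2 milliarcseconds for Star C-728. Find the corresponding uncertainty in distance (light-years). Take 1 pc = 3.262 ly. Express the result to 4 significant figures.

d = 1/p, so σ_d = σ_p / p².
σ_d = 0.00120 / (0.004560)² = 0.00120 / 0.000020794 = 57.709 pc = 57.709 × 3.262 ly = 188.25 ly.

188.3 ly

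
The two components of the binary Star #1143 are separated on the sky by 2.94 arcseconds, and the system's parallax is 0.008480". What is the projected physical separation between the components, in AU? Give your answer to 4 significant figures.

d = 1/p = 1/0.008480″ = 117.92 pc.
At distance d (pc), an angle of θ arcsec spans θ·d AU: s = 2.94 × 117.92 = 346.68 AU.

346.7 AU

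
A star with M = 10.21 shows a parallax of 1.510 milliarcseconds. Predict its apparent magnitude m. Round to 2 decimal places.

m = 19.32

d = 1/p = 1/0.001510″ = 662.25 pc.
m − M = 5 log₁₀ d − 5 = 5 log₁₀(662.25) − 5 = 14.1051 − 5 = 9.1051.
m = M + (m − M) = 10.21 + 9.1051 = 19.32.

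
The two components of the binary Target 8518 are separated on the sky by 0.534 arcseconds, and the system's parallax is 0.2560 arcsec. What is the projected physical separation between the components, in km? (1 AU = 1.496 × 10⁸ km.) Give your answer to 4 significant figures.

3.121 × 10^8 km

d = 1/p = 1/0.2560″ = 3.9063 pc.
At distance d (pc), an angle of θ arcsec spans θ·d AU: s = 0.534 × 3.9063 = 2.086 AU.
= 2.086 × 1.496 × 10⁸ km = 3.1207 × 10^8 km.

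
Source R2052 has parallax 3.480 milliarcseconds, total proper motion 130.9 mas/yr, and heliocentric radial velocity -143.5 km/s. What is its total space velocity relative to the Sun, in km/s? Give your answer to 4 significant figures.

d = 1/p = 1/0.003480″ = 287.36 pc.
μ = 130.9 mas/yr = 0.1309 ″/yr.
v_t = 4.740 μ d = 4.740 × 0.1309 × 287.36 = 178.3 km/s.
v = √(v_r² + v_t²) = √((-143.5)² + 178.3²) = √52383.1 = 228.87 km/s.

228.9 km/s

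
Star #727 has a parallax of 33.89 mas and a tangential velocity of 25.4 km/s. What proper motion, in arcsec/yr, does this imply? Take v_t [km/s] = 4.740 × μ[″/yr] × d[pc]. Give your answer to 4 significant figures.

0.1816 arcsec/yr

d = 1/p = 1/0.03389″ = 29.507 pc.
μ = v_t / (4.74 d) = 25.4 / (4.74 × 29.507) = 25.4 / 139.86 = 0.18161 ″/yr.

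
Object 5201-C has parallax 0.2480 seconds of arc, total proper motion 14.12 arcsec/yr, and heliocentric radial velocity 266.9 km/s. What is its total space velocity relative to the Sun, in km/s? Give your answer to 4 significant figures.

379.6 km/s

d = 1/p = 1/0.2480″ = 4.0323 pc.
v_t = 4.740 μ d = 4.740 × 14.12 × 4.0323 = 269.88 km/s.
v = √(v_r² + v_t²) = √(266.9² + 269.88²) = √144071 = 379.57 km/s.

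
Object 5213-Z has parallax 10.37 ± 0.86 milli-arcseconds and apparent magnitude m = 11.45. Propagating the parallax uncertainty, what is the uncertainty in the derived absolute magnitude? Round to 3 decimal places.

M = m − 5 log₁₀ d + 5 = m + 5 log₁₀ p + 5, so ∂M/∂p = 5/(p ln 10).
σ_M = (5/ln 10) · (σ_p/p) = 2.1715 × 0.86/10.37 = 2.1715 × 0.082932 = 0.18009.

σ_M = 0.180 mag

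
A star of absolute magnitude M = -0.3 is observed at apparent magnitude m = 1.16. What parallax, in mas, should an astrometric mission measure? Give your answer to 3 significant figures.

51.1 mas

m − M = 1.16 − (-0.3) = 1.46.
d = 10^((m−M)/5 + 1) = 10^1.292 = 19.588 pc.
p = 1/d = 1/19.588 = 0.051052 arcsec = 51.052 mas.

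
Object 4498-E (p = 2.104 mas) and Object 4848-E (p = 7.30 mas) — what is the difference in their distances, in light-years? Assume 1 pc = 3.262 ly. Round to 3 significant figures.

1100 ly

d_A = 1/0.002104″ = 475.29 pc; d_B = 1/0.007300″ = 136.99 pc.
|d_B − d_A| = |136.99 − 475.29| = 338.3 pc = 338.3 × 3.262 ly = 1103.5 ly.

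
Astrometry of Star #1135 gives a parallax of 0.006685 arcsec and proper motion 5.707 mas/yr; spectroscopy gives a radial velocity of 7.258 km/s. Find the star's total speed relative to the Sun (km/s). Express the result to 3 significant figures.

8.31 km/s

d = 1/p = 1/0.006685″ = 149.59 pc.
μ = 5.707 mas/yr = 0.005707 ″/yr.
v_t = 4.740 μ d = 4.740 × 0.005707 × 149.59 = 4.0466 km/s.
v = √(v_r² + v_t²) = √(7.258² + 4.0466²) = √69.0535 = 8.3098 km/s.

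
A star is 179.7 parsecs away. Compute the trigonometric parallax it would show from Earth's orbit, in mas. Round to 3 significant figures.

p = 1/d = 1/179.7 = 0.0055648 arcsec.
= 0.0055648 × 1000 = 5.5648 mas.

5.56 mas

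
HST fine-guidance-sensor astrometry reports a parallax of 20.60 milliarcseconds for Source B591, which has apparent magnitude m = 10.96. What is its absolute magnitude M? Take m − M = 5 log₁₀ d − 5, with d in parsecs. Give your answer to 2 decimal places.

d = 1/p = 1/0.02060″ = 48.544 pc.
m − M = 5 log₁₀(48.544) − 5 = 8.4307 − 5 = 3.4307.
M = m − (m − M) = 10.96 − 3.4307 = 7.53.

M = 7.53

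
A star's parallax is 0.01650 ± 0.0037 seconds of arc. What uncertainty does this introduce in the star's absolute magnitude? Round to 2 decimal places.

σ_M = 0.49 mag

M = m − 5 log₁₀ d + 5 = m + 5 log₁₀ p + 5, so ∂M/∂p = 5/(p ln 10).
σ_M = (5/ln 10) · (σ_p/p) = 2.1715 × 0.0037/0.01650 = 2.1715 × 0.22424 = 0.48694.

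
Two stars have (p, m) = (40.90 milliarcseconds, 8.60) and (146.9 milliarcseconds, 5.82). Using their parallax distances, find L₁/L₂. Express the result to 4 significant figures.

L₁/L₂ = 0.9968

d₁ = 1/p₁ = 1/0.04090″ = 24.45 pc; d₂ = 1/p₂ = 1/0.1469″ = 6.8074 pc.
M₁ = m₁ − 5 log₁₀ d₁ + 5 = 8.60 − 6.9414 + 5 = 6.6586.
M₂ = 5.82 − 4.1649 + 5 = 6.6551.
L₁/L₂ = 10^(0.4(M₂ − M₁)) = 10^(0.4 × (-0.0035)) = 10^(-0.00140) = 0.99678.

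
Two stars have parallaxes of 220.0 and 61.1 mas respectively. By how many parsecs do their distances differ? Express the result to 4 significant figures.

d_A = 1/0.2200″ = 4.5455 pc; d_B = 1/0.06110″ = 16.367 pc.
|d_B − d_A| = |16.367 − 4.5455| = 11.822 pc.

11.82 pc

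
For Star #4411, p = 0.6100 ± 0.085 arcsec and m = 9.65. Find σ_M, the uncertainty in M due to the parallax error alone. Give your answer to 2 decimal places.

σ_M = 0.30 mag

M = m − 5 log₁₀ d + 5 = m + 5 log₁₀ p + 5, so ∂M/∂p = 5/(p ln 10).
σ_M = (5/ln 10) · (σ_p/p) = 2.1715 × 0.085/0.6100 = 2.1715 × 0.13934 = 0.30258.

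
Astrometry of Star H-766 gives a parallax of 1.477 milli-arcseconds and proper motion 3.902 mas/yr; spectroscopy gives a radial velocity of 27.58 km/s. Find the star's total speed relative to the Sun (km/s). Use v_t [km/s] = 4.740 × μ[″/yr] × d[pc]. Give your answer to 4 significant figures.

d = 1/p = 1/0.001477″ = 677.05 pc.
μ = 3.902 mas/yr = 0.003902 ″/yr.
v_t = 4.740 μ d = 4.740 × 0.003902 × 677.05 = 12.522 km/s.
v = √(v_r² + v_t²) = √(27.58² + 12.522²) = √917.457 = 30.29 km/s.

30.29 km/s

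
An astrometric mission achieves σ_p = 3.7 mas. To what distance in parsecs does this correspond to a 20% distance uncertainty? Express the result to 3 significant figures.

σ_d/d = σ_p/p, so the condition is σ_p/p ≤ 0.20, i.e. p ≥ σ_p/0.20.
p_min = 3.7/0.20 = 18.5 mas = 0.0185 arcsec.
d_max = 1/p_min = 1/0.0185 = 54.054 pc.

54.1 pc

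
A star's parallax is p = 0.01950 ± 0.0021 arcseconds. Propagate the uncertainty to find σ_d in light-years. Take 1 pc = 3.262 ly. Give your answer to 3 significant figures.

d = 1/p, so σ_d = σ_p / p².
σ_d = 0.00210 / (0.01950)² = 0.00210 / 0.00038025 = 5.5227 pc = 5.5227 × 3.262 ly = 18.015 ly.

18.0 ly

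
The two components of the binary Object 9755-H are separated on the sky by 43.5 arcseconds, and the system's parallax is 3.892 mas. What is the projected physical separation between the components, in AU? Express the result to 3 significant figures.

d = 1/p = 1/0.003892″ = 256.94 pc.
At distance d (pc), an angle of θ arcsec spans θ·d AU: s = 43.5 × 256.94 = 11177 AU.

11200 AU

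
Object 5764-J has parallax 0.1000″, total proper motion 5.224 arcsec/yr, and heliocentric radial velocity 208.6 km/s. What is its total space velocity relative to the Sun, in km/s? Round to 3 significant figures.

324 km/s

d = 1/p = 1/0.1000″ = 10 pc.
v_t = 4.740 μ d = 4.740 × 5.224 × 10 = 247.62 km/s.
v = √(v_r² + v_t²) = √(208.6² + 247.62²) = √104830 = 323.77 km/s.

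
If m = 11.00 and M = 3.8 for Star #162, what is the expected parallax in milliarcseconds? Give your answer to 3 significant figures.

m − M = 11.00 − 3.8 = 7.20.
d = 10^((m−M)/5 + 1) = 10^2.440 = 275.42 pc.
p = 1/d = 1/275.42 = 0.0036308 arcsec = 3.6308 mas.

3.63 mas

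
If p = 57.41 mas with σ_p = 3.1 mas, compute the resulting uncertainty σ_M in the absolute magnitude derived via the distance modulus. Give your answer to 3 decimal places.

M = m − 5 log₁₀ d + 5 = m + 5 log₁₀ p + 5, so ∂M/∂p = 5/(p ln 10).
σ_M = (5/ln 10) · (σ_p/p) = 2.1715 × 3.1/57.41 = 2.1715 × 0.053998 = 0.11726.

σ_M = 0.117 mag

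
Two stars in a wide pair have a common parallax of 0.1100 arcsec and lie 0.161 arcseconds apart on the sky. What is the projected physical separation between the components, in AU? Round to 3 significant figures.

1.46 AU

d = 1/p = 1/0.1100″ = 9.0909 pc.
At distance d (pc), an angle of θ arcsec spans θ·d AU: s = 0.161 × 9.0909 = 1.4636 AU.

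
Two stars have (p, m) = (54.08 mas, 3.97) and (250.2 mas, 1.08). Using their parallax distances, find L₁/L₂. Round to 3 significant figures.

L₁/L₂ = 1.49

d₁ = 1/p₁ = 1/0.05408″ = 18.491 pc; d₂ = 1/p₂ = 1/0.2502″ = 3.9968 pc.
M₁ = m₁ − 5 log₁₀ d₁ + 5 = 3.97 − 6.3348 + 5 = 2.6352.
M₂ = 1.08 − 3.0086 + 5 = 3.0714.
L₁/L₂ = 10^(0.4(M₂ − M₁)) = 10^(0.4 × 0.4362) = 10^0.17448 = 1.4944.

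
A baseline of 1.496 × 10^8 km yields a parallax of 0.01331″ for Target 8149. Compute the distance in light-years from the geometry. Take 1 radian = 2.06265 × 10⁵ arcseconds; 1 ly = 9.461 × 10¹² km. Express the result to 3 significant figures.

θ = 0.01331″ = 0.01331/206265 = 6.4529 × 10^-8 rad.
d = B/θ = (1.496 × 10^8) / (6.4529 × 10^-8) = 2.3183 × 10^15 km = (2.3183 × 10^15) / (9.461 × 10^12) ly = 245.04 ly.

245 ly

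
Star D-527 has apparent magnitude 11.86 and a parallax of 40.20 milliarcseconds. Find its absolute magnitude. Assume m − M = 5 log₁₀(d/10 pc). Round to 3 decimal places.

M = 9.881

d = 1/p = 1/0.04020″ = 24.876 pc.
m − M = 5 log₁₀(24.876) − 5 = 6.9789 − 5 = 1.9789.
M = m − (m − M) = 11.86 − 1.9789 = 9.881.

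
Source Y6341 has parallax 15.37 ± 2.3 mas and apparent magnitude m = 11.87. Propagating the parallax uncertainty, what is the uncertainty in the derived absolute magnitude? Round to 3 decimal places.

σ_M = 0.325 mag

M = m − 5 log₁₀ d + 5 = m + 5 log₁₀ p + 5, so ∂M/∂p = 5/(p ln 10).
σ_M = (5/ln 10) · (σ_p/p) = 2.1715 × 2.3/15.37 = 2.1715 × 0.14964 = 0.32494.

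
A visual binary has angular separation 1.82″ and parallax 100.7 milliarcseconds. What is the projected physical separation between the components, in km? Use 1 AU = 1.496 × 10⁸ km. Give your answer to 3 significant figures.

d = 1/p = 1/0.1007″ = 9.9305 pc.
At distance d (pc), an angle of θ arcsec spans θ·d AU: s = 1.82 × 9.9305 = 18.074 AU.
= 18.074 × 1.496 × 10⁸ km = 2.7039 × 10^9 km.

2.70 × 10^9 km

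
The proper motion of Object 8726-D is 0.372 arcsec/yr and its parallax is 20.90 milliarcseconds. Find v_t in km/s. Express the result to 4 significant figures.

84.37 km/s

d = 1/p = 1/0.02090″ = 47.847 pc.
v_t = 4.74 × μ × d = 4.74 × 0.372 × 47.847 = 84.368 km/s.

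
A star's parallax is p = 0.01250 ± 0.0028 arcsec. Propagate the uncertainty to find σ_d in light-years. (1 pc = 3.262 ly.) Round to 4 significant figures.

58.46 ly

d = 1/p, so σ_d = σ_p / p².
σ_d = 0.00280 / (0.01250)² = 0.00280 / 0.00015625 = 17.92 pc = 17.92 × 3.262 ly = 58.455 ly.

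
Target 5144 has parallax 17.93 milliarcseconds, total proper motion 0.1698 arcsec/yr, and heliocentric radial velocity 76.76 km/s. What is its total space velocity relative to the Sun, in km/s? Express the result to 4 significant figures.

d = 1/p = 1/0.01793″ = 55.772 pc.
v_t = 4.740 μ d = 4.740 × 0.1698 × 55.772 = 44.888 km/s.
v = √(v_r² + v_t²) = √(76.76² + 44.888²) = √7907.03 = 88.921 km/s.

88.92 km/s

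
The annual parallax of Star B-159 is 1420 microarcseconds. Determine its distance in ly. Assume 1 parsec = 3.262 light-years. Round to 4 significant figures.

2297 ly

p = 1420 microarcseconds = 0.001420 arcsec.
d = 1/p = 1/0.001420 = 704.23 pc.
In light-years: 704.23 × 3.262 = 2297.2 ly.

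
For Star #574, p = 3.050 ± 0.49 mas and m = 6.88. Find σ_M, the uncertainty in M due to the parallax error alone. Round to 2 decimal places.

M = m − 5 log₁₀ d + 5 = m + 5 log₁₀ p + 5, so ∂M/∂p = 5/(p ln 10).
σ_M = (5/ln 10) · (σ_p/p) = 2.1715 × 0.49/3.050 = 2.1715 × 0.16066 = 0.34887.

σ_M = 0.35 mag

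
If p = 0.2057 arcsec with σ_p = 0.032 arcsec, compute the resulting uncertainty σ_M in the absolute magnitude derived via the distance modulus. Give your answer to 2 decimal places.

σ_M = 0.34 mag

M = m − 5 log₁₀ d + 5 = m + 5 log₁₀ p + 5, so ∂M/∂p = 5/(p ln 10).
σ_M = (5/ln 10) · (σ_p/p) = 2.1715 × 0.032/0.2057 = 2.1715 × 0.15557 = 0.33782.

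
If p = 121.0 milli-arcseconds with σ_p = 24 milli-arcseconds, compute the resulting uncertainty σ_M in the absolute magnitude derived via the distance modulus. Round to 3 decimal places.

σ_M = 0.431 mag

M = m − 5 log₁₀ d + 5 = m + 5 log₁₀ p + 5, so ∂M/∂p = 5/(p ln 10).
σ_M = (5/ln 10) · (σ_p/p) = 2.1715 × 24/121.0 = 2.1715 × 0.19835 = 0.43072.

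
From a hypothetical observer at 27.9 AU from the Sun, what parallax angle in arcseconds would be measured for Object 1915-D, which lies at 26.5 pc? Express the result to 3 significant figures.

1.05 arcsec

p (arcsec) = B (AU) / d (pc).
p = 27.9 / 26.5 = 1.0528 arcsec.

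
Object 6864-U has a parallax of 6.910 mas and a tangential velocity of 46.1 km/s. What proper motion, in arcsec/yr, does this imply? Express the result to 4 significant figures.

0.06720 arcsec/yr

d = 1/p = 1/0.006910″ = 144.72 pc.
μ = v_t / (4.74 d) = 46.1 / (4.74 × 144.72) = 46.1 / 685.97 = 0.067204 ″/yr.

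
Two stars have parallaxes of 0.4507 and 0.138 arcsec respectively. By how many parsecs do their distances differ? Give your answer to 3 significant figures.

d_A = 1/0.4507″ = 2.2188 pc; d_B = 1/0.1380″ = 7.2464 pc.
|d_B − d_A| = |7.2464 − 2.2188| = 5.0276 pc.

5.03 pc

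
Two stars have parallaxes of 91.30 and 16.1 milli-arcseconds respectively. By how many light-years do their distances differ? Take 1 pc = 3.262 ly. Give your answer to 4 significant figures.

166.9 ly

d_A = 1/0.09130″ = 10.953 pc; d_B = 1/0.01610″ = 62.112 pc.
|d_B − d_A| = |62.112 − 10.953| = 51.159 pc = 51.159 × 3.262 ly = 166.88 ly.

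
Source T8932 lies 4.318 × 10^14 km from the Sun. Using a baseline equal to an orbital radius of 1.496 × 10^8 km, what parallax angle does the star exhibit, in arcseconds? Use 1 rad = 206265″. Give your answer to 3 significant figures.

θ ≈ B/d = (1.496 × 10^8) / (4.318 × 10^14) = 3.4646 × 10^-7 rad.
In arcseconds: 3.4646 × 10^-7 × 206265 = 0.071463″.

0.0715 arcsec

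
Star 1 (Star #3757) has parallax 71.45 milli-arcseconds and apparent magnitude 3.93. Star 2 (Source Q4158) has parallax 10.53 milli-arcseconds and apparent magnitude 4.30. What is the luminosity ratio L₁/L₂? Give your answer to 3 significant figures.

L₁/L₂ = 0.0305

d₁ = 1/p₁ = 1/0.07145″ = 13.996 pc; d₂ = 1/p₂ = 1/0.01053″ = 94.967 pc.
M₁ = m₁ − 5 log₁₀ d₁ + 5 = 3.93 − 5.7300 + 5 = 3.2000.
M₂ = 4.30 − 9.8879 + 5 = -0.5879.
L₁/L₂ = 10^(0.4(M₂ − M₁)) = 10^(0.4 × (-3.7879)) = 10^(-1.51516) = 0.030538.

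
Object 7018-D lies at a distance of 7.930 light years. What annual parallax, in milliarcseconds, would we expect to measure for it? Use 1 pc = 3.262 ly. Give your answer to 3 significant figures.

d = 7.930 ly ÷ 3.262 = 2.431 pc.
p = 1/d = 1/2.431 = 0.41135 arcsec.
= 0.41135 × 1000 = 411.35 mas.

411 mas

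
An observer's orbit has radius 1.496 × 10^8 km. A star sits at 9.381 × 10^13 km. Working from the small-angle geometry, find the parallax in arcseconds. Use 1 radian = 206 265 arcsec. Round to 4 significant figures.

0.3289 arcsec

θ ≈ B/d = (1.496 × 10^8) / (9.381 × 10^13) = 1.5947 × 10^-6 rad.
In arcseconds: 1.5947 × 10^-6 × 206265 = 0.32893″.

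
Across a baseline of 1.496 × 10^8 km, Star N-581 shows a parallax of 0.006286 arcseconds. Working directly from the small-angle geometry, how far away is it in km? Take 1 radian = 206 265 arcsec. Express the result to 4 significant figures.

4.909 × 10^15 km

θ = 0.006286″ = 0.006286/206265 = 3.0475 × 10^-8 rad.
d = B/θ = (1.496 × 10^8) / (3.0475 × 10^-8) = 4.9089 × 10^15 km.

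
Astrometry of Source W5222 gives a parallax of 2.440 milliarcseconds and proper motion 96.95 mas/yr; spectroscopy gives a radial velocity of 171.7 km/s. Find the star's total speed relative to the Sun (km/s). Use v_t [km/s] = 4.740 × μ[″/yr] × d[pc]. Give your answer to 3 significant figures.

d = 1/p = 1/0.002440″ = 409.84 pc.
μ = 96.95 mas/yr = 0.09695 ″/yr.
v_t = 4.740 μ d = 4.740 × 0.09695 × 409.84 = 188.34 km/s.
v = √(v_r² + v_t²) = √(171.7² + 188.34²) = √64952.8 = 254.86 km/s.

255 km/s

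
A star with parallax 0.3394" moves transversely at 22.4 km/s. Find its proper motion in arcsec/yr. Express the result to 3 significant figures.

d = 1/p = 1/0.3394″ = 2.9464 pc.
μ = v_t / (4.74 d) = 22.4 / (4.74 × 2.9464) = 22.4 / 13.966 = 1.6039 ″/yr.

1.60 arcsec/yr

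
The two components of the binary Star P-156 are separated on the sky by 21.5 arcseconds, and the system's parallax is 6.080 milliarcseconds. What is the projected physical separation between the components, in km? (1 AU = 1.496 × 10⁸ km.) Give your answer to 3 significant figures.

5.29 × 10^11 km

d = 1/p = 1/0.006080″ = 164.47 pc.
At distance d (pc), an angle of θ arcsec spans θ·d AU: s = 21.5 × 164.47 = 3536.1 AU.
= 3536.1 × 1.496 × 10⁸ km = 5.2900 × 10^11 km.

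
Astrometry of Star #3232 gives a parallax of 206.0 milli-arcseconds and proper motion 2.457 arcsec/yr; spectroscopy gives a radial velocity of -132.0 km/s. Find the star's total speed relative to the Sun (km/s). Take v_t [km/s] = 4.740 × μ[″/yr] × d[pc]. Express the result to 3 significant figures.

d = 1/p = 1/0.2060″ = 4.8544 pc.
v_t = 4.740 μ d = 4.740 × 2.457 × 4.8544 = 56.535 km/s.
v = √(v_r² + v_t²) = √((-132.0)² + 56.535²) = √20620.2 = 143.6 km/s.

144 km/s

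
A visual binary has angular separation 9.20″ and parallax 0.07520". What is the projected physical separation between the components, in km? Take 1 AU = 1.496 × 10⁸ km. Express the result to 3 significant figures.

d = 1/p = 1/0.07520″ = 13.298 pc.
At distance d (pc), an angle of θ arcsec spans θ·d AU: s = 9.20 × 13.298 = 122.34 AU.
= 122.34 × 1.496 × 10⁸ km = 1.8302 × 10^10 km.

1.83 × 10^10 km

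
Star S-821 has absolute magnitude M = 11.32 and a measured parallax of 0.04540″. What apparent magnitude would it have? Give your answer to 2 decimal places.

m = 13.03

d = 1/p = 1/0.04540″ = 22.026 pc.
m − M = 5 log₁₀ d − 5 = 5 log₁₀(22.026) − 5 = 6.7147 − 5 = 1.7147.
m = M + (m − M) = 11.32 + 1.7147 = 13.03.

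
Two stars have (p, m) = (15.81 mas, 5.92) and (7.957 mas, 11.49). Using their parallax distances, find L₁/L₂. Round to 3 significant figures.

L₁/L₂ = 42.8

d₁ = 1/p₁ = 1/0.01581″ = 63.251 pc; d₂ = 1/p₂ = 1/0.007957″ = 125.68 pc.
M₁ = m₁ − 5 log₁₀ d₁ + 5 = 5.92 − 9.0053 + 5 = 1.9147.
M₂ = 11.49 − 10.4963 + 5 = 5.9937.
L₁/L₂ = 10^(0.4(M₂ − M₁)) = 10^(0.4 × 4.0790) = 10^1.63160 = 42.815.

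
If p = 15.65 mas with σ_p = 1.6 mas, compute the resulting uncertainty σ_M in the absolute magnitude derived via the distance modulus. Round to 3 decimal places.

σ_M = 0.222 mag

M = m − 5 log₁₀ d + 5 = m + 5 log₁₀ p + 5, so ∂M/∂p = 5/(p ln 10).
σ_M = (5/ln 10) · (σ_p/p) = 2.1715 × 1.6/15.65 = 2.1715 × 0.10224 = 0.22201.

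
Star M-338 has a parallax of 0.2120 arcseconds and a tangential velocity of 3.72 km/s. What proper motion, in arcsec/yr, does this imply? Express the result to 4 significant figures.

d = 1/p = 1/0.2120″ = 4.717 pc.
μ = v_t / (4.74 d) = 3.72 / (4.74 × 4.717) = 3.72 / 22.359 = 0.16638 ″/yr.

0.1664 arcsec/yr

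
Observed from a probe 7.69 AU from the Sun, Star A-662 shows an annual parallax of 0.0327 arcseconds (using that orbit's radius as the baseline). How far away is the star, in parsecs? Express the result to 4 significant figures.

With baseline B (in AU) and parallax p (in arcsec), d = B/p parsecs.
d = 7.69 / 0.0327 = 235.17 pc.

235.2 pc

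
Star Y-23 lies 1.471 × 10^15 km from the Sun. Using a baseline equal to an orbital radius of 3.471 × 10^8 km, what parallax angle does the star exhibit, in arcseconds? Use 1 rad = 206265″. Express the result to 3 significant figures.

0.0487 arcsec

θ ≈ B/d = (3.471 × 10^8) / (1.471 × 10^15) = 2.3596 × 10^-7 rad.
In arcseconds: 2.3596 × 10^-7 × 206265 = 0.04867″.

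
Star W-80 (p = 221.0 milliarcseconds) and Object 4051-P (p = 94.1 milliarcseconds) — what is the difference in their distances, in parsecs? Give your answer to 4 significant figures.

d_A = 1/0.2210″ = 4.5249 pc; d_B = 1/0.09410″ = 10.627 pc.
|d_B − d_A| = |10.627 − 4.5249| = 6.1021 pc.

6.102 pc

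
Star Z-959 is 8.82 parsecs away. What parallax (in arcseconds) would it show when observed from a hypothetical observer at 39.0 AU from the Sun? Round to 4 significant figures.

4.422 arcsec

p (arcsec) = B (AU) / d (pc).
p = 39.0 / 8.82 = 4.4218 arcsec.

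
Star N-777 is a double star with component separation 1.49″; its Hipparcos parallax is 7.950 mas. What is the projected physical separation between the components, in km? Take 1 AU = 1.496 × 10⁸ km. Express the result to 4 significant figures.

d = 1/p = 1/0.007950″ = 125.79 pc.
At distance d (pc), an angle of θ arcsec spans θ·d AU: s = 1.49 × 125.79 = 187.43 AU.
= 187.43 × 1.496 × 10⁸ km = 2.8040 × 10^10 km.

2.804 × 10^10 km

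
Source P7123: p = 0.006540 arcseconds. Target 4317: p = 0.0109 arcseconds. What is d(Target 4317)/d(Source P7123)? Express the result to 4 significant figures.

Since d = 1/p, d_B/d_A = p_A/p_B.
= 0.006540 / 0.0109 = 0.6.

0.6000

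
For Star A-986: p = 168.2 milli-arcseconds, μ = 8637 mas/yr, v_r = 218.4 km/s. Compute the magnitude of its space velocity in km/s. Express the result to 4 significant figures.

327.0 km/s

d = 1/p = 1/0.1682″ = 5.9453 pc.
μ = 8637 mas/yr = 8.637 ″/yr.
v_t = 4.740 μ d = 4.740 × 8.637 × 5.9453 = 243.4 km/s.
v = √(v_r² + v_t²) = √(218.4² + 243.4²) = √106942 = 327.02 km/s.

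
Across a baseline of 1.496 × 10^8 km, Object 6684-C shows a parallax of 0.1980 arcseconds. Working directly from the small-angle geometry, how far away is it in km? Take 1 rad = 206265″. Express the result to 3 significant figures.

θ = 0.1980″ = 0.1980/206265 = 9.5993 × 10^-7 rad.
d = B/θ = (1.496 × 10^8) / (9.5993 × 10^-7) = 1.5584 × 10^14 km.

1.56 × 10^14 km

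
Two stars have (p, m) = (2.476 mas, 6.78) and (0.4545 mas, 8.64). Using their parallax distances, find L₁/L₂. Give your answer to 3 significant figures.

d₁ = 1/p₁ = 1/0.002476″ = 403.88 pc; d₂ = 1/p₂ = 1/0.0004545″ = 2200.2 pc.
M₁ = m₁ − 5 log₁₀ d₁ + 5 = 6.78 − 13.0313 + 5 = -1.2513.
M₂ = 8.64 − 16.7123 + 5 = -3.0723.
L₁/L₂ = 10^(0.4(M₂ − M₁)) = 10^(0.4 × (-1.8210)) = 10^(-0.72840) = 0.1869.

L₁/L₂ = 0.187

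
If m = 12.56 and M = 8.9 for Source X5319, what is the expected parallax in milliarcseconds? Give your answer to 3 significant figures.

18.5 mas

m − M = 12.56 − 8.9 = 3.66.
d = 10^((m−M)/5 + 1) = 10^1.732 = 53.951 pc.
p = 1/d = 1/53.951 = 0.018535 arcsec = 18.535 mas.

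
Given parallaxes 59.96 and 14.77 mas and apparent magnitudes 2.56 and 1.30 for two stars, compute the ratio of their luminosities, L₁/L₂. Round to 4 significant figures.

L₁/L₂ = 0.01901

d₁ = 1/p₁ = 1/0.05996″ = 16.678 pc; d₂ = 1/p₂ = 1/0.01477″ = 67.705 pc.
M₁ = m₁ − 5 log₁₀ d₁ + 5 = 2.56 − 6.1107 + 5 = 1.4493.
M₂ = 1.30 − 9.1531 + 5 = -2.8531.
L₁/L₂ = 10^(0.4(M₂ − M₁)) = 10^(0.4 × (-4.3024)) = 10^(-1.72096) = 0.019013.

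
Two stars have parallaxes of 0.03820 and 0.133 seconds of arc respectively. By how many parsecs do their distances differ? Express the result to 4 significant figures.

d_A = 1/0.03820″ = 26.178 pc; d_B = 1/0.1330″ = 7.5188 pc.
|d_B − d_A| = |7.5188 − 26.178| = 18.659 pc.

18.66 pc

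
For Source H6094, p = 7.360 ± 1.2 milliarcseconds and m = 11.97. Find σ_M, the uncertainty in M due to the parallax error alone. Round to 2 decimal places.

M = m − 5 log₁₀ d + 5 = m + 5 log₁₀ p + 5, so ∂M/∂p = 5/(p ln 10).
σ_M = (5/ln 10) · (σ_p/p) = 2.1715 × 1.2/7.360 = 2.1715 × 0.16304 = 0.35404.

σ_M = 0.35 mag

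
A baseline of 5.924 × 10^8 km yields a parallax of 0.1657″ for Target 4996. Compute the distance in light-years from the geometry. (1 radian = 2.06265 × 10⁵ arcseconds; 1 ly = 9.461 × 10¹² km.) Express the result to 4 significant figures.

77.94 ly

θ = 0.1657″ = 0.1657/206265 = 8.0334 × 10^-7 rad.
d = B/θ = (5.924 × 10^8) / (8.0334 × 10^-7) = 7.3742 × 10^14 km = (7.3742 × 10^14) / (9.461 × 10^12) ly = 77.943 ly.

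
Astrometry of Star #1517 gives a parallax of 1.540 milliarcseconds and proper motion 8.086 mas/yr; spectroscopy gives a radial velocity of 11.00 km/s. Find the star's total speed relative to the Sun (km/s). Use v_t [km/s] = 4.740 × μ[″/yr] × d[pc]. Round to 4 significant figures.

27.21 km/s

d = 1/p = 1/0.001540″ = 649.35 pc.
μ = 8.086 mas/yr = 0.008086 ″/yr.
v_t = 4.740 μ d = 4.740 × 0.008086 × 649.35 = 24.888 km/s.
v = √(v_r² + v_t²) = √(11.00² + 24.888²) = √740.413 = 27.211 km/s.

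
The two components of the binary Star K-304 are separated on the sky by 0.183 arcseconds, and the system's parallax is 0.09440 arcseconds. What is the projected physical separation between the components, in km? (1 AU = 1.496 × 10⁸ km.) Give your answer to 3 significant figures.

d = 1/p = 1/0.09440″ = 10.593 pc.
At distance d (pc), an angle of θ arcsec spans θ·d AU: s = 0.183 × 10.593 = 1.9385 AU.
= 1.9385 × 1.496 × 10⁸ km = 2.9000 × 10^8 km.

2.90 × 10^8 km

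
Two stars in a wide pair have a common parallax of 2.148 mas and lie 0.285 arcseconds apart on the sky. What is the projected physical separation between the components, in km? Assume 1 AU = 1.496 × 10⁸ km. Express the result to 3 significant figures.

d = 1/p = 1/0.002148″ = 465.55 pc.
At distance d (pc), an angle of θ arcsec spans θ·d AU: s = 0.285 × 465.55 = 132.68 AU.
= 132.68 × 1.496 × 10⁸ km = 1.9849 × 10^10 km.

1.98 × 10^10 km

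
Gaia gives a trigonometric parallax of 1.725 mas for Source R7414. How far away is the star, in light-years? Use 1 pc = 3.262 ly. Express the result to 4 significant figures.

1891 light years

p = 1.725 mas = 0.001725 arcsec.
d = 1/p = 1/0.001725 = 579.71 pc.
In light-years: 579.71 × 3.262 = 1891 ly.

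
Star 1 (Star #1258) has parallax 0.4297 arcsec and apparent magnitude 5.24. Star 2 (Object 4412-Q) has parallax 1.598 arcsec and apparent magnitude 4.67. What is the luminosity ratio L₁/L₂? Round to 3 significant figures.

L₁/L₂ = 8.18

d₁ = 1/p₁ = 1/0.4297″ = 2.3272 pc; d₂ = 1/p₂ = 1/1.598″ = 0.62578 pc.
M₁ = m₁ − 5 log₁₀ d₁ + 5 = 5.24 − 1.8342 + 5 = 8.4058.
M₂ = 4.67 − (-1.0179) + 5 = 10.6879.
L₁/L₂ = 10^(0.4(M₂ − M₁)) = 10^(0.4 × 2.2821) = 10^0.91284 = 8.1816.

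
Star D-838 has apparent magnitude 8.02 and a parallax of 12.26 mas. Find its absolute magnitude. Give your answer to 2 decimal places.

M = 3.46

d = 1/p = 1/0.01226″ = 81.566 pc.
m − M = 5 log₁₀(81.566) − 5 = 9.5575 − 5 = 4.5575.
M = m − (m − M) = 8.02 − 4.5575 = 3.46.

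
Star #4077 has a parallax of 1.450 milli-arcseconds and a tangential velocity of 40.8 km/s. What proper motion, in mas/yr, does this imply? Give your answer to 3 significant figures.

d = 1/p = 1/0.001450″ = 689.66 pc.
μ = v_t / (4.74 d) = 40.8 / (4.74 × 689.66) = 40.8 / 3269 = 0.012481 ″/yr = 12.481 mas/yr.

12.5 mas/yr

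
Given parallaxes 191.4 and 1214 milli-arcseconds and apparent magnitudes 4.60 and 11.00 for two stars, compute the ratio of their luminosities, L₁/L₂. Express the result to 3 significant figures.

d₁ = 1/p₁ = 1/0.1914″ = 5.2247 pc; d₂ = 1/p₂ = 1/1.214″ = 0.82372 pc.
M₁ = m₁ − 5 log₁₀ d₁ + 5 = 4.60 − 3.5903 + 5 = 6.0097.
M₂ = 11.00 − (-0.4211) + 5 = 16.4211.
L₁/L₂ = 10^(0.4(M₂ − M₁)) = 10^(0.4 × 10.4114) = 10^4.16456 = 14607.

L₁/L₂ = 14600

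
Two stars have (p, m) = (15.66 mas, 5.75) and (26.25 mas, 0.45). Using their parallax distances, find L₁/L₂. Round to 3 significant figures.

d₁ = 1/p₁ = 1/0.01566″ = 63.857 pc; d₂ = 1/p₂ = 1/0.02625″ = 38.095 pc.
M₁ = m₁ − 5 log₁₀ d₁ + 5 = 5.75 − 9.0260 + 5 = 1.7240.
M₂ = 0.45 − 7.9043 + 5 = -2.4543.
L₁/L₂ = 10^(0.4(M₂ − M₁)) = 10^(0.4 × (-4.1783)) = 10^(-1.67132) = 0.021315.

L₁/L₂ = 0.0213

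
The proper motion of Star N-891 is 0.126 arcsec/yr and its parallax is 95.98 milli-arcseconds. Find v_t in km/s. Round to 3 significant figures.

d = 1/p = 1/0.09598″ = 10.419 pc.
v_t = 4.74 × μ × d = 4.74 × 0.126 × 10.419 = 6.2226 km/s.

6.22 km/s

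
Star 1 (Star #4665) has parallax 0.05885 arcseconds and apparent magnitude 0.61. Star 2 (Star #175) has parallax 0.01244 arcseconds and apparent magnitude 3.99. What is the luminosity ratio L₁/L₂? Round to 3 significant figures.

d₁ = 1/p₁ = 1/0.05885″ = 16.992 pc; d₂ = 1/p₂ = 1/0.01244″ = 80.386 pc.
M₁ = m₁ − 5 log₁₀ d₁ + 5 = 0.61 − 6.1512 + 5 = -0.5412.
M₂ = 3.99 − 9.5259 + 5 = -0.5359.
L₁/L₂ = 10^(0.4(M₂ − M₁)) = 10^(0.4 × 0.0053) = 10^0.00212 = 1.0049.

L₁/L₂ = 1.00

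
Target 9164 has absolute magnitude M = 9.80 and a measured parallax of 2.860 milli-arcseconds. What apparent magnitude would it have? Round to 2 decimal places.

d = 1/p = 1/0.002860″ = 349.65 pc.
m − M = 5 log₁₀ d − 5 = 5 log₁₀(349.65) − 5 = 12.7182 − 5 = 7.7182.
m = M + (m − M) = 9.80 + 7.7182 = 17.52.

m = 17.52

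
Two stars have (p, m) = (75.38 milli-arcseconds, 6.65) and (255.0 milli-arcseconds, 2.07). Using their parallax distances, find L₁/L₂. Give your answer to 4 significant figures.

L₁/L₂ = 0.1685

d₁ = 1/p₁ = 1/0.07538″ = 13.266 pc; d₂ = 1/p₂ = 1/0.2550″ = 3.9216 pc.
M₁ = m₁ − 5 log₁₀ d₁ + 5 = 6.65 − 5.6137 + 5 = 6.0363.
M₂ = 2.07 − 2.9673 + 5 = 4.1027.
L₁/L₂ = 10^(0.4(M₂ − M₁)) = 10^(0.4 × (-1.9336)) = 10^(-0.77344) = 0.16848.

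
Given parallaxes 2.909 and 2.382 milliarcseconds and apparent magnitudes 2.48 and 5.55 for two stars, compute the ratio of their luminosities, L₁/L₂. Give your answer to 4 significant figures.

L₁/L₂ = 11.33

d₁ = 1/p₁ = 1/0.002909″ = 343.76 pc; d₂ = 1/p₂ = 1/0.002382″ = 419.82 pc.
M₁ = m₁ − 5 log₁₀ d₁ + 5 = 2.48 − 12.6813 + 5 = -5.2013.
M₂ = 5.55 − 13.1153 + 5 = -2.5653.
L₁/L₂ = 10^(0.4(M₂ − M₁)) = 10^(0.4 × 2.6360) = 10^1.05440 = 11.334.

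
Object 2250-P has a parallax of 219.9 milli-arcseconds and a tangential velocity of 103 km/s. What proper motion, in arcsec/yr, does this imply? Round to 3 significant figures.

4.78 arcsec/yr

d = 1/p = 1/0.2199″ = 4.5475 pc.
μ = v_t / (4.74 d) = 103 / (4.74 × 4.5475) = 103 / 21.555 = 4.7785 ″/yr.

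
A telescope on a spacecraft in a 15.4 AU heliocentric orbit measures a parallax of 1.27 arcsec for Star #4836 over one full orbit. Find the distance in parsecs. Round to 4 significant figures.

12.13 pc

With baseline B (in AU) and parallax p (in arcsec), d = B/p parsecs.
d = 15.4 / 1.27 = 12.126 pc.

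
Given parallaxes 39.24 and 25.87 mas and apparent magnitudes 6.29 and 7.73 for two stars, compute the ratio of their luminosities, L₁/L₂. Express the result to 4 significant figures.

L₁/L₂ = 1.637

d₁ = 1/p₁ = 1/0.03924″ = 25.484 pc; d₂ = 1/p₂ = 1/0.02587″ = 38.655 pc.
M₁ = m₁ − 5 log₁₀ d₁ + 5 = 6.29 − 7.0313 + 5 = 4.2587.
M₂ = 7.73 − 7.9360 + 5 = 4.7940.
L₁/L₂ = 10^(0.4(M₂ − M₁)) = 10^(0.4 × 0.5353) = 10^0.21412 = 1.6373.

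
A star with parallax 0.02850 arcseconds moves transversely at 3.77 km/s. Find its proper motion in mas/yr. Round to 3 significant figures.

22.7 mas/yr

d = 1/p = 1/0.02850″ = 35.088 pc.
μ = v_t / (4.74 d) = 3.77 / (4.74 × 35.088) = 3.77 / 166.32 = 0.022667 ″/yr = 22.667 mas/yr.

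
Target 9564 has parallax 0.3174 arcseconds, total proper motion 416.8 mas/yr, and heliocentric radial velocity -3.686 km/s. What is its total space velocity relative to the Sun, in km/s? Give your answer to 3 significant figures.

d = 1/p = 1/0.3174″ = 3.1506 pc.
μ = 416.8 mas/yr = 0.4168 ″/yr.
v_t = 4.740 μ d = 4.740 × 0.4168 × 3.1506 = 6.2244 km/s.
v = √(v_r² + v_t²) = √((-3.686)² + 6.2244²) = √52.3298 = 7.2339 km/s.

7.23 km/s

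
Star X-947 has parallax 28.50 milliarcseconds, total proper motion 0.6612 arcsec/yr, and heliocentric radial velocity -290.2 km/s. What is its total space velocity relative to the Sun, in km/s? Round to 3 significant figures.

d = 1/p = 1/0.02850″ = 35.088 pc.
v_t = 4.740 μ d = 4.740 × 0.6612 × 35.088 = 109.97 km/s.
v = √(v_r² + v_t²) = √((-290.2)² + 109.97²) = √96309.4 = 310.34 km/s.

310 km/s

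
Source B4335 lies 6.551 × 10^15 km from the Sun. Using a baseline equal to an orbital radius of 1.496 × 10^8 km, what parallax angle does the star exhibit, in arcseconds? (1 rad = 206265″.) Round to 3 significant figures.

θ ≈ B/d = (1.496 × 10^8) / (6.551 × 10^15) = 2.2836 × 10^-8 rad.
In arcseconds: 2.2836 × 10^-8 × 206265 = 0.0047103″.

0.00471 arcsec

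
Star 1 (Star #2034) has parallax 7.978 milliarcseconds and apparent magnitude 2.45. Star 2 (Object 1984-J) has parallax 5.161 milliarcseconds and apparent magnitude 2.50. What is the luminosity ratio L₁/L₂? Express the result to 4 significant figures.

L₁/L₂ = 0.4382

d₁ = 1/p₁ = 1/0.007978″ = 125.34 pc; d₂ = 1/p₂ = 1/0.005161″ = 193.76 pc.
M₁ = m₁ − 5 log₁₀ d₁ + 5 = 2.45 − 10.4904 + 5 = -3.0404.
M₂ = 2.50 − 11.4363 + 5 = -3.9363.
L₁/L₂ = 10^(0.4(M₂ − M₁)) = 10^(0.4 × (-0.8959)) = 10^(-0.35836) = 0.43817.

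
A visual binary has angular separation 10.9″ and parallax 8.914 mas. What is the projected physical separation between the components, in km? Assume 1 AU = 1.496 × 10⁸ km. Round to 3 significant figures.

d = 1/p = 1/0.008914″ = 112.18 pc.
At distance d (pc), an angle of θ arcsec spans θ·d AU: s = 10.9 × 112.18 = 1222.8 AU.
= 1222.8 × 1.496 × 10⁸ km = 1.8293 × 10^11 km.

1.83 × 10^11 km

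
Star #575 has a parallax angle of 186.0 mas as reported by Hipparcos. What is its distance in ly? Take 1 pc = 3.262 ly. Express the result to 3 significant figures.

17.5 ly

p = 186.0 mas = 0.1860 arcsec.
d = 1/p = 1/0.1860 = 5.3763 pc.
In light-years: 5.3763 × 3.262 = 17.537 ly.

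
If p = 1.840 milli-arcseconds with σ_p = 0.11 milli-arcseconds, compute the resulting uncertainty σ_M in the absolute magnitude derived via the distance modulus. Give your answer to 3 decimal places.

σ_M = 0.130 mag

M = m − 5 log₁₀ d + 5 = m + 5 log₁₀ p + 5, so ∂M/∂p = 5/(p ln 10).
σ_M = (5/ln 10) · (σ_p/p) = 2.1715 × 0.11/1.840 = 2.1715 × 0.059783 = 0.12982.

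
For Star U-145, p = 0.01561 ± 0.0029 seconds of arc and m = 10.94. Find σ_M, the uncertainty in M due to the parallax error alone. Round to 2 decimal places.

σ_M = 0.40 mag

M = m − 5 log₁₀ d + 5 = m + 5 log₁₀ p + 5, so ∂M/∂p = 5/(p ln 10).
σ_M = (5/ln 10) · (σ_p/p) = 2.1715 × 0.0029/0.01561 = 2.1715 × 0.18578 = 0.40342.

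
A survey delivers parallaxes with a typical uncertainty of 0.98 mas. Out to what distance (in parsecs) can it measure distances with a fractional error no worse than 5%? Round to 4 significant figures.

σ_d/d = σ_p/p, so the condition is σ_p/p ≤ 0.05, i.e. p ≥ σ_p/0.05.
p_min = 0.98/0.05 = 19.6 mas = 0.0196 arcsec.
d_max = 1/p_min = 1/0.0196 = 51.02 pc.

51.02 pc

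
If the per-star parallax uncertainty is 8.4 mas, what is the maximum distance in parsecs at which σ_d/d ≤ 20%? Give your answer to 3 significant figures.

23.8 pc

σ_d/d = σ_p/p, so the condition is σ_p/p ≤ 0.20, i.e. p ≥ σ_p/0.20.
p_min = 8.4/0.20 = 42 mas = 0.042 arcsec.
d_max = 1/p_min = 1/0.042 = 23.81 pc.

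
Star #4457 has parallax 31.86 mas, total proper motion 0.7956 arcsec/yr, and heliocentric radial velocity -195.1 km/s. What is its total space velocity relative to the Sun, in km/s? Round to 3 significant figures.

228 km/s

d = 1/p = 1/0.03186″ = 31.387 pc.
v_t = 4.740 μ d = 4.740 × 0.7956 × 31.387 = 118.36 km/s.
v = √(v_r² + v_t²) = √((-195.1)² + 118.36²) = √52073.1 = 228.2 km/s.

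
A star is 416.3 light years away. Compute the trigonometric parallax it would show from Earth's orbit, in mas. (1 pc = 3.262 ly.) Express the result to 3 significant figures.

7.84 mas

d = 416.3 ly ÷ 3.262 = 127.62 pc.
p = 1/d = 1/127.62 = 0.0078358 arcsec.
= 0.0078358 × 1000 = 7.8358 mas.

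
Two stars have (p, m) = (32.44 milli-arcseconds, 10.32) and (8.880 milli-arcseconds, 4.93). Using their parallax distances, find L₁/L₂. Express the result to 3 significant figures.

L₁/L₂ = 0.000523

d₁ = 1/p₁ = 1/0.03244″ = 30.826 pc; d₂ = 1/p₂ = 1/0.008880″ = 112.61 pc.
M₁ = m₁ − 5 log₁₀ d₁ + 5 = 10.32 − 7.4446 + 5 = 7.8754.
M₂ = 4.93 − 10.2579 + 5 = -0.3279.
L₁/L₂ = 10^(0.4(M₂ − M₁)) = 10^(0.4 × (-8.2033)) = 10^(-3.28132) = 0.00052321.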